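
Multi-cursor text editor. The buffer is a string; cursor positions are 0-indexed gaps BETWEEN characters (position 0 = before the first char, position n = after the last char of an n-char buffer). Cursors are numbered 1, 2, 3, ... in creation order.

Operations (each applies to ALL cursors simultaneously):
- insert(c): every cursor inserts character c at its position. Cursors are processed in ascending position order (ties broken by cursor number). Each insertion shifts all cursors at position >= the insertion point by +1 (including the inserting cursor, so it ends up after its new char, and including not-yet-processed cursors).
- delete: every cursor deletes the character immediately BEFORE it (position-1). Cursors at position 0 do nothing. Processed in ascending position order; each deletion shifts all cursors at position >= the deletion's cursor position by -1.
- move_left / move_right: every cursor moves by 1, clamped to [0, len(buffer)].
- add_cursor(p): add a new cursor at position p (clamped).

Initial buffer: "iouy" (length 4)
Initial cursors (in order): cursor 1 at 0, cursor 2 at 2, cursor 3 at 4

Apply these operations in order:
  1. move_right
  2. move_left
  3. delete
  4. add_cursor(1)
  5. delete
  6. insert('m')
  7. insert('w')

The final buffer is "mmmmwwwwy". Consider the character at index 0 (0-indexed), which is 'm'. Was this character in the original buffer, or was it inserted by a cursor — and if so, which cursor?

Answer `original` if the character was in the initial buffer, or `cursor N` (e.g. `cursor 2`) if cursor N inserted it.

After op 1 (move_right): buffer="iouy" (len 4), cursors c1@1 c2@3 c3@4, authorship ....
After op 2 (move_left): buffer="iouy" (len 4), cursors c1@0 c2@2 c3@3, authorship ....
After op 3 (delete): buffer="iy" (len 2), cursors c1@0 c2@1 c3@1, authorship ..
After op 4 (add_cursor(1)): buffer="iy" (len 2), cursors c1@0 c2@1 c3@1 c4@1, authorship ..
After op 5 (delete): buffer="y" (len 1), cursors c1@0 c2@0 c3@0 c4@0, authorship .
After op 6 (insert('m')): buffer="mmmmy" (len 5), cursors c1@4 c2@4 c3@4 c4@4, authorship 1234.
After op 7 (insert('w')): buffer="mmmmwwwwy" (len 9), cursors c1@8 c2@8 c3@8 c4@8, authorship 12341234.
Authorship (.=original, N=cursor N): 1 2 3 4 1 2 3 4 .
Index 0: author = 1

Answer: cursor 1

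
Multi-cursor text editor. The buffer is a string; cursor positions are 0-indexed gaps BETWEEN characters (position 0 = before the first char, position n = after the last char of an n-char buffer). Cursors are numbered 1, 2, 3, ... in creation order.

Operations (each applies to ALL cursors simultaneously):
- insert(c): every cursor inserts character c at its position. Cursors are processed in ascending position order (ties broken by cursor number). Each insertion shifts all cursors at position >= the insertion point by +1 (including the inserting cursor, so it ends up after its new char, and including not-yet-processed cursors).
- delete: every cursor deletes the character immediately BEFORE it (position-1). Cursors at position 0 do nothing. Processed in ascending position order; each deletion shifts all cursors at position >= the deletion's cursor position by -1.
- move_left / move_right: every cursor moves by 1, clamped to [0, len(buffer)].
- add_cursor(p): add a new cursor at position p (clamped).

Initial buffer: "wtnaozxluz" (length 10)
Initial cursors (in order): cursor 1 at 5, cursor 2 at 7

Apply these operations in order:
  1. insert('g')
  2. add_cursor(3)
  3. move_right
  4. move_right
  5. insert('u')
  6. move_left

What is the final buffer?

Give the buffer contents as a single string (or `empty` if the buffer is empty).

After op 1 (insert('g')): buffer="wtnaogzxgluz" (len 12), cursors c1@6 c2@9, authorship .....1..2...
After op 2 (add_cursor(3)): buffer="wtnaogzxgluz" (len 12), cursors c3@3 c1@6 c2@9, authorship .....1..2...
After op 3 (move_right): buffer="wtnaogzxgluz" (len 12), cursors c3@4 c1@7 c2@10, authorship .....1..2...
After op 4 (move_right): buffer="wtnaogzxgluz" (len 12), cursors c3@5 c1@8 c2@11, authorship .....1..2...
After op 5 (insert('u')): buffer="wtnaougzxugluuz" (len 15), cursors c3@6 c1@10 c2@14, authorship .....31..12..2.
After op 6 (move_left): buffer="wtnaougzxugluuz" (len 15), cursors c3@5 c1@9 c2@13, authorship .....31..12..2.

Answer: wtnaougzxugluuz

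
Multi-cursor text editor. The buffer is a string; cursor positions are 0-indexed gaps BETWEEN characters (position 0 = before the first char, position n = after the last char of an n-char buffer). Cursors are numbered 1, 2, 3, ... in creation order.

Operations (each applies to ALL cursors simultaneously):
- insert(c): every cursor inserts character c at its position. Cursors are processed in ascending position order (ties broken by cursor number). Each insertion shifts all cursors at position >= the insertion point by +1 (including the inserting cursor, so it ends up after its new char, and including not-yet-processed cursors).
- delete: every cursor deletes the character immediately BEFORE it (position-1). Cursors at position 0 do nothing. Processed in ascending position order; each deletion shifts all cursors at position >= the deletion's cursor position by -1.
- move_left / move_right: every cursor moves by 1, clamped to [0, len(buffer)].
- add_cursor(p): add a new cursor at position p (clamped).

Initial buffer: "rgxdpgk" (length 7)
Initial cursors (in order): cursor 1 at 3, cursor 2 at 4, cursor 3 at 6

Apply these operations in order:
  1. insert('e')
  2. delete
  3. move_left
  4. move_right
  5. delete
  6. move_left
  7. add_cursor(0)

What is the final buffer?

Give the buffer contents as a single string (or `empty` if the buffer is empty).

After op 1 (insert('e')): buffer="rgxedepgek" (len 10), cursors c1@4 c2@6 c3@9, authorship ...1.2..3.
After op 2 (delete): buffer="rgxdpgk" (len 7), cursors c1@3 c2@4 c3@6, authorship .......
After op 3 (move_left): buffer="rgxdpgk" (len 7), cursors c1@2 c2@3 c3@5, authorship .......
After op 4 (move_right): buffer="rgxdpgk" (len 7), cursors c1@3 c2@4 c3@6, authorship .......
After op 5 (delete): buffer="rgpk" (len 4), cursors c1@2 c2@2 c3@3, authorship ....
After op 6 (move_left): buffer="rgpk" (len 4), cursors c1@1 c2@1 c3@2, authorship ....
After op 7 (add_cursor(0)): buffer="rgpk" (len 4), cursors c4@0 c1@1 c2@1 c3@2, authorship ....

Answer: rgpk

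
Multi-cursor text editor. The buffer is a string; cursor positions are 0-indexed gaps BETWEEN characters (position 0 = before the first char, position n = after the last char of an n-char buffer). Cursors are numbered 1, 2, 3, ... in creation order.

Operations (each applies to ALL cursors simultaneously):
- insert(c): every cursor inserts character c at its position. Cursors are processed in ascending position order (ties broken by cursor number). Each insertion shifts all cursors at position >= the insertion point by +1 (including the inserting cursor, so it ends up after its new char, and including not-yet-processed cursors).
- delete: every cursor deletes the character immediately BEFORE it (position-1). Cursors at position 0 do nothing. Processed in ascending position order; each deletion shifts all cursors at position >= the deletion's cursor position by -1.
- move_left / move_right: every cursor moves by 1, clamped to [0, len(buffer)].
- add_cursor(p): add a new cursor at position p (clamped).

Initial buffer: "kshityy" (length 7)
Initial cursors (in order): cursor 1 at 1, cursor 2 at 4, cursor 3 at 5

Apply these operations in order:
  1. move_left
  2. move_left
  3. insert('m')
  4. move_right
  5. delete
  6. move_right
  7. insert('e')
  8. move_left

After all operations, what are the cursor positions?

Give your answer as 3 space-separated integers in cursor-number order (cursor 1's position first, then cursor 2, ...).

Answer: 2 5 7

Derivation:
After op 1 (move_left): buffer="kshityy" (len 7), cursors c1@0 c2@3 c3@4, authorship .......
After op 2 (move_left): buffer="kshityy" (len 7), cursors c1@0 c2@2 c3@3, authorship .......
After op 3 (insert('m')): buffer="mksmhmityy" (len 10), cursors c1@1 c2@4 c3@6, authorship 1..2.3....
After op 4 (move_right): buffer="mksmhmityy" (len 10), cursors c1@2 c2@5 c3@7, authorship 1..2.3....
After op 5 (delete): buffer="msmmtyy" (len 7), cursors c1@1 c2@3 c3@4, authorship 1.23...
After op 6 (move_right): buffer="msmmtyy" (len 7), cursors c1@2 c2@4 c3@5, authorship 1.23...
After op 7 (insert('e')): buffer="msemmeteyy" (len 10), cursors c1@3 c2@6 c3@8, authorship 1.1232.3..
After op 8 (move_left): buffer="msemmeteyy" (len 10), cursors c1@2 c2@5 c3@7, authorship 1.1232.3..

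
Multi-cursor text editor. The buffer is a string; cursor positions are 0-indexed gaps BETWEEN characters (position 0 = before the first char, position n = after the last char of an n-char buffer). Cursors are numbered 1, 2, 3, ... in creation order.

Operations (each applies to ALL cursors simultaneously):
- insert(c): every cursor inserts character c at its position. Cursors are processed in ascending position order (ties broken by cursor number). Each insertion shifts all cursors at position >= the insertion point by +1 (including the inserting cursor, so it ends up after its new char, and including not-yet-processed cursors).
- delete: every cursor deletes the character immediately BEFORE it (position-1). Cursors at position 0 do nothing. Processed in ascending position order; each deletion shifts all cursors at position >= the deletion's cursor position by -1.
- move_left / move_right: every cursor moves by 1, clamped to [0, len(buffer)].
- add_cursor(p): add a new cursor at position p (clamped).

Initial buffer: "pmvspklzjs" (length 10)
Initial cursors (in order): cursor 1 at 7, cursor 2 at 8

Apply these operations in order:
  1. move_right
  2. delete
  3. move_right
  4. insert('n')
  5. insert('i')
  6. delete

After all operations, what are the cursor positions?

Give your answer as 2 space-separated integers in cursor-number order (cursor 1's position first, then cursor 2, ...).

After op 1 (move_right): buffer="pmvspklzjs" (len 10), cursors c1@8 c2@9, authorship ..........
After op 2 (delete): buffer="pmvspkls" (len 8), cursors c1@7 c2@7, authorship ........
After op 3 (move_right): buffer="pmvspkls" (len 8), cursors c1@8 c2@8, authorship ........
After op 4 (insert('n')): buffer="pmvspklsnn" (len 10), cursors c1@10 c2@10, authorship ........12
After op 5 (insert('i')): buffer="pmvspklsnnii" (len 12), cursors c1@12 c2@12, authorship ........1212
After op 6 (delete): buffer="pmvspklsnn" (len 10), cursors c1@10 c2@10, authorship ........12

Answer: 10 10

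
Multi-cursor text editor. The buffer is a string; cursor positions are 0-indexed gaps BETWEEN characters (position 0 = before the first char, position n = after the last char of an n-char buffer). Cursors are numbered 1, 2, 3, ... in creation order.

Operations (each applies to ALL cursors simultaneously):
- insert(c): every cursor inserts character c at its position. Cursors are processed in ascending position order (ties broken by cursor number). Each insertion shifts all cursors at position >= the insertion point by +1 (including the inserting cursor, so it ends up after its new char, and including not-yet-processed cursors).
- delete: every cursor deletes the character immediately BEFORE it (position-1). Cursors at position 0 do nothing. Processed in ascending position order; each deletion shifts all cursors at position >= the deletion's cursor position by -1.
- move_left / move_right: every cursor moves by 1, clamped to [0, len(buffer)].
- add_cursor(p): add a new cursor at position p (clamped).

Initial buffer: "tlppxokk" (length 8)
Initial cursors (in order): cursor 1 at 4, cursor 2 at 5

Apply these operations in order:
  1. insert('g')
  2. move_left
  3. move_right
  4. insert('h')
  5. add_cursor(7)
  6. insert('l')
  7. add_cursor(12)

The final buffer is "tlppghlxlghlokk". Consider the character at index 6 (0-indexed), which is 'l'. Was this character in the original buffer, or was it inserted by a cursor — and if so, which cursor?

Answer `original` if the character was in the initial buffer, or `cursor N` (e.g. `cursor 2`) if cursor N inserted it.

After op 1 (insert('g')): buffer="tlppgxgokk" (len 10), cursors c1@5 c2@7, authorship ....1.2...
After op 2 (move_left): buffer="tlppgxgokk" (len 10), cursors c1@4 c2@6, authorship ....1.2...
After op 3 (move_right): buffer="tlppgxgokk" (len 10), cursors c1@5 c2@7, authorship ....1.2...
After op 4 (insert('h')): buffer="tlppghxghokk" (len 12), cursors c1@6 c2@9, authorship ....11.22...
After op 5 (add_cursor(7)): buffer="tlppghxghokk" (len 12), cursors c1@6 c3@7 c2@9, authorship ....11.22...
After op 6 (insert('l')): buffer="tlppghlxlghlokk" (len 15), cursors c1@7 c3@9 c2@12, authorship ....111.3222...
After op 7 (add_cursor(12)): buffer="tlppghlxlghlokk" (len 15), cursors c1@7 c3@9 c2@12 c4@12, authorship ....111.3222...
Authorship (.=original, N=cursor N): . . . . 1 1 1 . 3 2 2 2 . . .
Index 6: author = 1

Answer: cursor 1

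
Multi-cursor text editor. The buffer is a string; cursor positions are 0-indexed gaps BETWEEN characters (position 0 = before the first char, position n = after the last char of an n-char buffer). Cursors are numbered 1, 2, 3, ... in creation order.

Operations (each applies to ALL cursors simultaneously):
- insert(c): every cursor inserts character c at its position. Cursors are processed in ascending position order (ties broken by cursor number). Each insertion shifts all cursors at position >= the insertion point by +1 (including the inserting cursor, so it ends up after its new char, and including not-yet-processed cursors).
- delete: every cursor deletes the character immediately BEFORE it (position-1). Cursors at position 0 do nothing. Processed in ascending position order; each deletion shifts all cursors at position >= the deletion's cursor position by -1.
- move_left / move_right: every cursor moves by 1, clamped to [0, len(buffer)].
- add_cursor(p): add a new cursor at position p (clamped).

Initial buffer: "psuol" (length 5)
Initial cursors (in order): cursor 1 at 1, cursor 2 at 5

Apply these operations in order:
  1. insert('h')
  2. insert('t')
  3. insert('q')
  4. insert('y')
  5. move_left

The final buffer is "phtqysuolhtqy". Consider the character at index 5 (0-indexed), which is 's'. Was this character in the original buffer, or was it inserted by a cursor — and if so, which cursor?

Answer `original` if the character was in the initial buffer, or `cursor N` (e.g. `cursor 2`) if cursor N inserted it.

After op 1 (insert('h')): buffer="phsuolh" (len 7), cursors c1@2 c2@7, authorship .1....2
After op 2 (insert('t')): buffer="phtsuolht" (len 9), cursors c1@3 c2@9, authorship .11....22
After op 3 (insert('q')): buffer="phtqsuolhtq" (len 11), cursors c1@4 c2@11, authorship .111....222
After op 4 (insert('y')): buffer="phtqysuolhtqy" (len 13), cursors c1@5 c2@13, authorship .1111....2222
After op 5 (move_left): buffer="phtqysuolhtqy" (len 13), cursors c1@4 c2@12, authorship .1111....2222
Authorship (.=original, N=cursor N): . 1 1 1 1 . . . . 2 2 2 2
Index 5: author = original

Answer: original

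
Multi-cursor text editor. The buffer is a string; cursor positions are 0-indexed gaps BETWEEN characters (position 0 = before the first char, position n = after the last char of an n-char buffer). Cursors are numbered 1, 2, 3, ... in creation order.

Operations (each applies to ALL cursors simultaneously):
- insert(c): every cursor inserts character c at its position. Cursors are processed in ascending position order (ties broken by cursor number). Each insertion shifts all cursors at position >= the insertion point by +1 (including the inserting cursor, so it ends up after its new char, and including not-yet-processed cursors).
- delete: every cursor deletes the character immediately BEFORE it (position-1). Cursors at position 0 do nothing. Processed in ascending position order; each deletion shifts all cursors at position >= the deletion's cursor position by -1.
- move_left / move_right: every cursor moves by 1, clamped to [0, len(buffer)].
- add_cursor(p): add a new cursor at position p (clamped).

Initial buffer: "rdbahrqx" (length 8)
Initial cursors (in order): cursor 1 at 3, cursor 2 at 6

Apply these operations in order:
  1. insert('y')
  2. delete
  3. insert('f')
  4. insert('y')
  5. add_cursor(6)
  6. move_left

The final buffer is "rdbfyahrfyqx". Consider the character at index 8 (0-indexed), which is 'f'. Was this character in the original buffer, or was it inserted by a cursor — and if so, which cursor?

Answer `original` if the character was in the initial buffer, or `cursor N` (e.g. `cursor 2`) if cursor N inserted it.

Answer: cursor 2

Derivation:
After op 1 (insert('y')): buffer="rdbyahryqx" (len 10), cursors c1@4 c2@8, authorship ...1...2..
After op 2 (delete): buffer="rdbahrqx" (len 8), cursors c1@3 c2@6, authorship ........
After op 3 (insert('f')): buffer="rdbfahrfqx" (len 10), cursors c1@4 c2@8, authorship ...1...2..
After op 4 (insert('y')): buffer="rdbfyahrfyqx" (len 12), cursors c1@5 c2@10, authorship ...11...22..
After op 5 (add_cursor(6)): buffer="rdbfyahrfyqx" (len 12), cursors c1@5 c3@6 c2@10, authorship ...11...22..
After op 6 (move_left): buffer="rdbfyahrfyqx" (len 12), cursors c1@4 c3@5 c2@9, authorship ...11...22..
Authorship (.=original, N=cursor N): . . . 1 1 . . . 2 2 . .
Index 8: author = 2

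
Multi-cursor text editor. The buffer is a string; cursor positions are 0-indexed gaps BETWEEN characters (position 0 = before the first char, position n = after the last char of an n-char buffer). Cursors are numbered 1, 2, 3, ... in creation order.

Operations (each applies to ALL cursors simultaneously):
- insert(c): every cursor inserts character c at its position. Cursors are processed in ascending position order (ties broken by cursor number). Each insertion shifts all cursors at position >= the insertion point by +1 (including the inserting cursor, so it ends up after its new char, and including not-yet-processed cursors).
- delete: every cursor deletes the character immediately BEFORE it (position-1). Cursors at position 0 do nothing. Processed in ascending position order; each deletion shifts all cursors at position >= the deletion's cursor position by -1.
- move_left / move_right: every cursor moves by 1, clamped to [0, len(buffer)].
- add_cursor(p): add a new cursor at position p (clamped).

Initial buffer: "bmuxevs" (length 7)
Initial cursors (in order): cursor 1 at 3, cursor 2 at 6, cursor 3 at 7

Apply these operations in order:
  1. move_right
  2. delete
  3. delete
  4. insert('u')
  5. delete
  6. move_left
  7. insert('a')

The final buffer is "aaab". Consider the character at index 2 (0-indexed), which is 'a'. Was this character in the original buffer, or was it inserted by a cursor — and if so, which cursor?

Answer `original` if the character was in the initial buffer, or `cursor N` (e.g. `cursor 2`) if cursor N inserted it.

Answer: cursor 3

Derivation:
After op 1 (move_right): buffer="bmuxevs" (len 7), cursors c1@4 c2@7 c3@7, authorship .......
After op 2 (delete): buffer="bmue" (len 4), cursors c1@3 c2@4 c3@4, authorship ....
After op 3 (delete): buffer="b" (len 1), cursors c1@1 c2@1 c3@1, authorship .
After op 4 (insert('u')): buffer="buuu" (len 4), cursors c1@4 c2@4 c3@4, authorship .123
After op 5 (delete): buffer="b" (len 1), cursors c1@1 c2@1 c3@1, authorship .
After op 6 (move_left): buffer="b" (len 1), cursors c1@0 c2@0 c3@0, authorship .
After op 7 (insert('a')): buffer="aaab" (len 4), cursors c1@3 c2@3 c3@3, authorship 123.
Authorship (.=original, N=cursor N): 1 2 3 .
Index 2: author = 3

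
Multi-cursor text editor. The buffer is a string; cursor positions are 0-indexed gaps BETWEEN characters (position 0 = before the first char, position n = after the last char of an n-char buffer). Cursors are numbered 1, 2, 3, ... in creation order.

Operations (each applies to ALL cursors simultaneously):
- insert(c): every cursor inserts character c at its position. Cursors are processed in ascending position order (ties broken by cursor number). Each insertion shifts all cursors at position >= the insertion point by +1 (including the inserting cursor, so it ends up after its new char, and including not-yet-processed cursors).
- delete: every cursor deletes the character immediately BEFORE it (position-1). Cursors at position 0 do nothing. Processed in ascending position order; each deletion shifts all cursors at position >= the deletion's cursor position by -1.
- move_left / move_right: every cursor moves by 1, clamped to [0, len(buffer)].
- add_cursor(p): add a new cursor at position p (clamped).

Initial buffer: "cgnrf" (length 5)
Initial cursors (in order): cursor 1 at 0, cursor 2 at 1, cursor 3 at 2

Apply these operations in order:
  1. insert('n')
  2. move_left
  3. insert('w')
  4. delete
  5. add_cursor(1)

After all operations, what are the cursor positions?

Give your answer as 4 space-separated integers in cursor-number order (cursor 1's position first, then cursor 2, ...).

Answer: 0 2 4 1

Derivation:
After op 1 (insert('n')): buffer="ncngnnrf" (len 8), cursors c1@1 c2@3 c3@5, authorship 1.2.3...
After op 2 (move_left): buffer="ncngnnrf" (len 8), cursors c1@0 c2@2 c3@4, authorship 1.2.3...
After op 3 (insert('w')): buffer="wncwngwnnrf" (len 11), cursors c1@1 c2@4 c3@7, authorship 11.22.33...
After op 4 (delete): buffer="ncngnnrf" (len 8), cursors c1@0 c2@2 c3@4, authorship 1.2.3...
After op 5 (add_cursor(1)): buffer="ncngnnrf" (len 8), cursors c1@0 c4@1 c2@2 c3@4, authorship 1.2.3...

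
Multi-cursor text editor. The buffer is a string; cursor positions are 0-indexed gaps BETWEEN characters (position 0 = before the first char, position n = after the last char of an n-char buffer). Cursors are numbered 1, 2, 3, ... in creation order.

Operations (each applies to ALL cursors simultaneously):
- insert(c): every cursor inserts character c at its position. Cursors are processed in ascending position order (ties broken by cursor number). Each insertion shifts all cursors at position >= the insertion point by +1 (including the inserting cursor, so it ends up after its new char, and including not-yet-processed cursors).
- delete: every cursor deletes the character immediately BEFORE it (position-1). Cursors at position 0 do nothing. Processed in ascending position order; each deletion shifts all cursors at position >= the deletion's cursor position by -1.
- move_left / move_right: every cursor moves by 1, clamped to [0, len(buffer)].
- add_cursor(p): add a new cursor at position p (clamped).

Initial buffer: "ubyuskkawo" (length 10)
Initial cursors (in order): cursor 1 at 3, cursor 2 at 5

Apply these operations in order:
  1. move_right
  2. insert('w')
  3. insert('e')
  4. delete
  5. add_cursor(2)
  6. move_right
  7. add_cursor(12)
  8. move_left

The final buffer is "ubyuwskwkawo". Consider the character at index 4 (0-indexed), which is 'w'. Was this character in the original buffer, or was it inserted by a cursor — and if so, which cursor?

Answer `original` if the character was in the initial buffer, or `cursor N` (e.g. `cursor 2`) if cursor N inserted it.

After op 1 (move_right): buffer="ubyuskkawo" (len 10), cursors c1@4 c2@6, authorship ..........
After op 2 (insert('w')): buffer="ubyuwskwkawo" (len 12), cursors c1@5 c2@8, authorship ....1..2....
After op 3 (insert('e')): buffer="ubyuweskwekawo" (len 14), cursors c1@6 c2@10, authorship ....11..22....
After op 4 (delete): buffer="ubyuwskwkawo" (len 12), cursors c1@5 c2@8, authorship ....1..2....
After op 5 (add_cursor(2)): buffer="ubyuwskwkawo" (len 12), cursors c3@2 c1@5 c2@8, authorship ....1..2....
After op 6 (move_right): buffer="ubyuwskwkawo" (len 12), cursors c3@3 c1@6 c2@9, authorship ....1..2....
After op 7 (add_cursor(12)): buffer="ubyuwskwkawo" (len 12), cursors c3@3 c1@6 c2@9 c4@12, authorship ....1..2....
After op 8 (move_left): buffer="ubyuwskwkawo" (len 12), cursors c3@2 c1@5 c2@8 c4@11, authorship ....1..2....
Authorship (.=original, N=cursor N): . . . . 1 . . 2 . . . .
Index 4: author = 1

Answer: cursor 1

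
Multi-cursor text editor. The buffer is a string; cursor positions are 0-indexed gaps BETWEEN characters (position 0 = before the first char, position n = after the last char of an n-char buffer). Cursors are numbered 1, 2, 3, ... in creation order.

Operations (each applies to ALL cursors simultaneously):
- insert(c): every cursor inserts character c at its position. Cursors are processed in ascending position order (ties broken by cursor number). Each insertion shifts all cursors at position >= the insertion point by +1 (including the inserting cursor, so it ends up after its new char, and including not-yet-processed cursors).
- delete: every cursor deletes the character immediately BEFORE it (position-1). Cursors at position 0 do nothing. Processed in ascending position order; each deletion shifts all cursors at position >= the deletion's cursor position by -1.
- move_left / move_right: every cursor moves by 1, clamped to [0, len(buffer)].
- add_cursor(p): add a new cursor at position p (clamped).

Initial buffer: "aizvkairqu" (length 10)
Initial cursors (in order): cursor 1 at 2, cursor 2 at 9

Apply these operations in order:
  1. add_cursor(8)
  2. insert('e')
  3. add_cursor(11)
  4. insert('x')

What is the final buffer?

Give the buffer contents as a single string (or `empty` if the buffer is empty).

After op 1 (add_cursor(8)): buffer="aizvkairqu" (len 10), cursors c1@2 c3@8 c2@9, authorship ..........
After op 2 (insert('e')): buffer="aiezvkaireqeu" (len 13), cursors c1@3 c3@10 c2@12, authorship ..1......3.2.
After op 3 (add_cursor(11)): buffer="aiezvkaireqeu" (len 13), cursors c1@3 c3@10 c4@11 c2@12, authorship ..1......3.2.
After op 4 (insert('x')): buffer="aiexzvkairexqxexu" (len 17), cursors c1@4 c3@12 c4@14 c2@16, authorship ..11......33.422.

Answer: aiexzvkairexqxexu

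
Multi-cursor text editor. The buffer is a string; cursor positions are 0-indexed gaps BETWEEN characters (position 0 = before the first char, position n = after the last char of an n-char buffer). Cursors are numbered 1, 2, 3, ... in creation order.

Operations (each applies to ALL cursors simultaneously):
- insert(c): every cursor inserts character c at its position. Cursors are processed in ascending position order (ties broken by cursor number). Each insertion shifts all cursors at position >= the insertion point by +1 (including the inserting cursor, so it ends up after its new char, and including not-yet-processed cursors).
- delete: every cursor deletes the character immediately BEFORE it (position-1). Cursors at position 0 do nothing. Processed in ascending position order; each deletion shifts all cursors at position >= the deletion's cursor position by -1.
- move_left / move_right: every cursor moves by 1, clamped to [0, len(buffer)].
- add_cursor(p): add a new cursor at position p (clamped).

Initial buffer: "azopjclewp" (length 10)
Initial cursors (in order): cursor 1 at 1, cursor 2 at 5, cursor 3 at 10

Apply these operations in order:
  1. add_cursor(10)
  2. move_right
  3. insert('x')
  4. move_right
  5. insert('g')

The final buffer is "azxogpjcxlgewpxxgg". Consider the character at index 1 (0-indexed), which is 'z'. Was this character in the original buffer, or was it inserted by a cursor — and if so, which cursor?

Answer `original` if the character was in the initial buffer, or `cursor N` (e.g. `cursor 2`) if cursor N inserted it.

Answer: original

Derivation:
After op 1 (add_cursor(10)): buffer="azopjclewp" (len 10), cursors c1@1 c2@5 c3@10 c4@10, authorship ..........
After op 2 (move_right): buffer="azopjclewp" (len 10), cursors c1@2 c2@6 c3@10 c4@10, authorship ..........
After op 3 (insert('x')): buffer="azxopjcxlewpxx" (len 14), cursors c1@3 c2@8 c3@14 c4@14, authorship ..1....2....34
After op 4 (move_right): buffer="azxopjcxlewpxx" (len 14), cursors c1@4 c2@9 c3@14 c4@14, authorship ..1....2....34
After op 5 (insert('g')): buffer="azxogpjcxlgewpxxgg" (len 18), cursors c1@5 c2@11 c3@18 c4@18, authorship ..1.1...2.2...3434
Authorship (.=original, N=cursor N): . . 1 . 1 . . . 2 . 2 . . . 3 4 3 4
Index 1: author = original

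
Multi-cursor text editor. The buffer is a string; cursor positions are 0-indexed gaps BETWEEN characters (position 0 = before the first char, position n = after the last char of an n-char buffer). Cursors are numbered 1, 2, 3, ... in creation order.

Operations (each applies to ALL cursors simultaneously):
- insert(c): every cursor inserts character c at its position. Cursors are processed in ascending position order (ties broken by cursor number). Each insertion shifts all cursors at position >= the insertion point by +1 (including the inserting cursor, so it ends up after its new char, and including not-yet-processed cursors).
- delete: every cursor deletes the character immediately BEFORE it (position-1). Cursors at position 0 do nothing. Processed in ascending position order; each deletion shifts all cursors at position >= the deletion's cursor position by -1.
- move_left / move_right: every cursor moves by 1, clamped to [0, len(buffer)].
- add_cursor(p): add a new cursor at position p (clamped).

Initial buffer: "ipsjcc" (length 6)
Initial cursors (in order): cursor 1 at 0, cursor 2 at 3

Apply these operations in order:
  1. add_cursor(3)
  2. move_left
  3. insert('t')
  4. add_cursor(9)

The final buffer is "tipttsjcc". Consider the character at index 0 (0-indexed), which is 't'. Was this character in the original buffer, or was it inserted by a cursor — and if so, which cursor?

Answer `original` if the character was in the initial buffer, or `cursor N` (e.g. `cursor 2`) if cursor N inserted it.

After op 1 (add_cursor(3)): buffer="ipsjcc" (len 6), cursors c1@0 c2@3 c3@3, authorship ......
After op 2 (move_left): buffer="ipsjcc" (len 6), cursors c1@0 c2@2 c3@2, authorship ......
After op 3 (insert('t')): buffer="tipttsjcc" (len 9), cursors c1@1 c2@5 c3@5, authorship 1..23....
After op 4 (add_cursor(9)): buffer="tipttsjcc" (len 9), cursors c1@1 c2@5 c3@5 c4@9, authorship 1..23....
Authorship (.=original, N=cursor N): 1 . . 2 3 . . . .
Index 0: author = 1

Answer: cursor 1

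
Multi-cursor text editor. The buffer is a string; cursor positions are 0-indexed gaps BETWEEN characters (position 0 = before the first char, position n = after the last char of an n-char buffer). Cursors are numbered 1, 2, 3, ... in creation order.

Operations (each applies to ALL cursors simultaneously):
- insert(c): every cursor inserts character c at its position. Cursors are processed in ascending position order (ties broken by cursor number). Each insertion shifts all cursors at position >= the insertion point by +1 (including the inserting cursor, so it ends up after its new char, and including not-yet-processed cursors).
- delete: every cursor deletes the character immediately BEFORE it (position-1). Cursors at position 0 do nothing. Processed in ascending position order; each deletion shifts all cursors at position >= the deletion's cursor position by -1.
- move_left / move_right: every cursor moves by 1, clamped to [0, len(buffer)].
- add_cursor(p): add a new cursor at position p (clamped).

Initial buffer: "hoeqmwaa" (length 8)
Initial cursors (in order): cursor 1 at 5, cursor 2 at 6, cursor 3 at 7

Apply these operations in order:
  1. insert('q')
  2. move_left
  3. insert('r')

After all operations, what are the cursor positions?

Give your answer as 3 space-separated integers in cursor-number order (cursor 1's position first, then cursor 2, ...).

After op 1 (insert('q')): buffer="hoeqmqwqaqa" (len 11), cursors c1@6 c2@8 c3@10, authorship .....1.2.3.
After op 2 (move_left): buffer="hoeqmqwqaqa" (len 11), cursors c1@5 c2@7 c3@9, authorship .....1.2.3.
After op 3 (insert('r')): buffer="hoeqmrqwrqarqa" (len 14), cursors c1@6 c2@9 c3@12, authorship .....11.22.33.

Answer: 6 9 12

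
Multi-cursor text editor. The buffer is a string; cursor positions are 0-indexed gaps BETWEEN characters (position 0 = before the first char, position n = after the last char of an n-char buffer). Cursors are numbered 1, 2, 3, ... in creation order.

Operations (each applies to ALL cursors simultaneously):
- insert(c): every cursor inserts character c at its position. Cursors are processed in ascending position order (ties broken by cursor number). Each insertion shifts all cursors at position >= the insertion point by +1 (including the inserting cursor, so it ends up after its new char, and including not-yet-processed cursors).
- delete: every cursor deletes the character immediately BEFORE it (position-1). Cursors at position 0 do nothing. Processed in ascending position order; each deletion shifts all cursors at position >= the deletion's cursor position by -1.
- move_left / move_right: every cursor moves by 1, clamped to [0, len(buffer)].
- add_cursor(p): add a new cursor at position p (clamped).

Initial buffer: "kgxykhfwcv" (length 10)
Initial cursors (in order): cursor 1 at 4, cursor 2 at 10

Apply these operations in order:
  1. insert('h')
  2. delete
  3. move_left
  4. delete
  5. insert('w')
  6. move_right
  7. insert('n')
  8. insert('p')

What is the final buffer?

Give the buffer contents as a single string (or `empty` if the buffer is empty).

Answer: kgwynpkhfwwvnp

Derivation:
After op 1 (insert('h')): buffer="kgxyhkhfwcvh" (len 12), cursors c1@5 c2@12, authorship ....1......2
After op 2 (delete): buffer="kgxykhfwcv" (len 10), cursors c1@4 c2@10, authorship ..........
After op 3 (move_left): buffer="kgxykhfwcv" (len 10), cursors c1@3 c2@9, authorship ..........
After op 4 (delete): buffer="kgykhfwv" (len 8), cursors c1@2 c2@7, authorship ........
After op 5 (insert('w')): buffer="kgwykhfwwv" (len 10), cursors c1@3 c2@9, authorship ..1.....2.
After op 6 (move_right): buffer="kgwykhfwwv" (len 10), cursors c1@4 c2@10, authorship ..1.....2.
After op 7 (insert('n')): buffer="kgwynkhfwwvn" (len 12), cursors c1@5 c2@12, authorship ..1.1....2.2
After op 8 (insert('p')): buffer="kgwynpkhfwwvnp" (len 14), cursors c1@6 c2@14, authorship ..1.11....2.22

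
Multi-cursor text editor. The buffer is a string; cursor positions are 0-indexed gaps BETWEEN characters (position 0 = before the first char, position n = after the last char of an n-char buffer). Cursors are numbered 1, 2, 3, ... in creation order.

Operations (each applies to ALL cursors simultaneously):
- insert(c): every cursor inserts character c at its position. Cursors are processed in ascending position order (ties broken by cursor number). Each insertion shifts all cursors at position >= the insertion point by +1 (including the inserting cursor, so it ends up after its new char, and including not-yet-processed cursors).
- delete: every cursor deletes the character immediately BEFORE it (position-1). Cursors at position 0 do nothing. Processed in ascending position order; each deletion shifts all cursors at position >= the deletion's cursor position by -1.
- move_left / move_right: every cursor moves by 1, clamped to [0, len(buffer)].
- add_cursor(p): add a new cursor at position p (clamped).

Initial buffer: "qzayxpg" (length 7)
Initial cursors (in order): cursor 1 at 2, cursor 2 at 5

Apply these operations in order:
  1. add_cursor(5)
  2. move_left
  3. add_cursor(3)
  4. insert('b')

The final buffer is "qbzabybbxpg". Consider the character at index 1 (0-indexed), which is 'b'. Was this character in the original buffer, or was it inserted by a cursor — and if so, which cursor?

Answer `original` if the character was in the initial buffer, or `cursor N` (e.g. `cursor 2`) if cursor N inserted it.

After op 1 (add_cursor(5)): buffer="qzayxpg" (len 7), cursors c1@2 c2@5 c3@5, authorship .......
After op 2 (move_left): buffer="qzayxpg" (len 7), cursors c1@1 c2@4 c3@4, authorship .......
After op 3 (add_cursor(3)): buffer="qzayxpg" (len 7), cursors c1@1 c4@3 c2@4 c3@4, authorship .......
After op 4 (insert('b')): buffer="qbzabybbxpg" (len 11), cursors c1@2 c4@5 c2@8 c3@8, authorship .1..4.23...
Authorship (.=original, N=cursor N): . 1 . . 4 . 2 3 . . .
Index 1: author = 1

Answer: cursor 1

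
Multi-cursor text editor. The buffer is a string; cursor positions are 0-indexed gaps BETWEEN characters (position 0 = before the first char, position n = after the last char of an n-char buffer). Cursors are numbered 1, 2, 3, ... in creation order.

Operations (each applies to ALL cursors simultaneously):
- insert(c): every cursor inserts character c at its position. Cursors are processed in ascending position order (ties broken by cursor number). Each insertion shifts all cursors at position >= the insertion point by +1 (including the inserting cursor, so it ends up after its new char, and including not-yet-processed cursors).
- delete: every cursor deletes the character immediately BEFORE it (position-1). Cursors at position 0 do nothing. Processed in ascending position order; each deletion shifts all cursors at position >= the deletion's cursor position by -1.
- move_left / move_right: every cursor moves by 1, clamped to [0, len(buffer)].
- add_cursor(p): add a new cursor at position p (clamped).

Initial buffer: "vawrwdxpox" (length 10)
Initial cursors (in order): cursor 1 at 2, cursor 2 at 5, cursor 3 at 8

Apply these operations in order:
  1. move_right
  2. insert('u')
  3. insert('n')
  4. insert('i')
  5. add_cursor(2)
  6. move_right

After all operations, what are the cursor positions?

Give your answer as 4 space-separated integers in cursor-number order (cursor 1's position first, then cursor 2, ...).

After op 1 (move_right): buffer="vawrwdxpox" (len 10), cursors c1@3 c2@6 c3@9, authorship ..........
After op 2 (insert('u')): buffer="vawurwduxpoux" (len 13), cursors c1@4 c2@8 c3@12, authorship ...1...2...3.
After op 3 (insert('n')): buffer="vawunrwdunxpounx" (len 16), cursors c1@5 c2@10 c3@15, authorship ...11...22...33.
After op 4 (insert('i')): buffer="vawunirwdunixpounix" (len 19), cursors c1@6 c2@12 c3@18, authorship ...111...222...333.
After op 5 (add_cursor(2)): buffer="vawunirwdunixpounix" (len 19), cursors c4@2 c1@6 c2@12 c3@18, authorship ...111...222...333.
After op 6 (move_right): buffer="vawunirwdunixpounix" (len 19), cursors c4@3 c1@7 c2@13 c3@19, authorship ...111...222...333.

Answer: 7 13 19 3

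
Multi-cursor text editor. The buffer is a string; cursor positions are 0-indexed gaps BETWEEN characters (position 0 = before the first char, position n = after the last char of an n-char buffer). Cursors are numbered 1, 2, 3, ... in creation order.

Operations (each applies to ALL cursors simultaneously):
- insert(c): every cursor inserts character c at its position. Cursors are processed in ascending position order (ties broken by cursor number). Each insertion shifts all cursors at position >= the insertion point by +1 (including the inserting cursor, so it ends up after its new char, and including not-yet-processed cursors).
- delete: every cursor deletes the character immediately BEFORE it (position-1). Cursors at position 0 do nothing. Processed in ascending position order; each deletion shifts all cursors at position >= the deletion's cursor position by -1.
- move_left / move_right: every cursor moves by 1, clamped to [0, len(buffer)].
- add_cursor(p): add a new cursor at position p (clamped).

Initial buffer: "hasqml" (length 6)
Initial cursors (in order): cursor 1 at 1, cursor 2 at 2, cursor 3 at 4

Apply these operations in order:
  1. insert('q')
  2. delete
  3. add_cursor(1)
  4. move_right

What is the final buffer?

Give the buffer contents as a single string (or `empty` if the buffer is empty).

After op 1 (insert('q')): buffer="hqaqsqqml" (len 9), cursors c1@2 c2@4 c3@7, authorship .1.2..3..
After op 2 (delete): buffer="hasqml" (len 6), cursors c1@1 c2@2 c3@4, authorship ......
After op 3 (add_cursor(1)): buffer="hasqml" (len 6), cursors c1@1 c4@1 c2@2 c3@4, authorship ......
After op 4 (move_right): buffer="hasqml" (len 6), cursors c1@2 c4@2 c2@3 c3@5, authorship ......

Answer: hasqml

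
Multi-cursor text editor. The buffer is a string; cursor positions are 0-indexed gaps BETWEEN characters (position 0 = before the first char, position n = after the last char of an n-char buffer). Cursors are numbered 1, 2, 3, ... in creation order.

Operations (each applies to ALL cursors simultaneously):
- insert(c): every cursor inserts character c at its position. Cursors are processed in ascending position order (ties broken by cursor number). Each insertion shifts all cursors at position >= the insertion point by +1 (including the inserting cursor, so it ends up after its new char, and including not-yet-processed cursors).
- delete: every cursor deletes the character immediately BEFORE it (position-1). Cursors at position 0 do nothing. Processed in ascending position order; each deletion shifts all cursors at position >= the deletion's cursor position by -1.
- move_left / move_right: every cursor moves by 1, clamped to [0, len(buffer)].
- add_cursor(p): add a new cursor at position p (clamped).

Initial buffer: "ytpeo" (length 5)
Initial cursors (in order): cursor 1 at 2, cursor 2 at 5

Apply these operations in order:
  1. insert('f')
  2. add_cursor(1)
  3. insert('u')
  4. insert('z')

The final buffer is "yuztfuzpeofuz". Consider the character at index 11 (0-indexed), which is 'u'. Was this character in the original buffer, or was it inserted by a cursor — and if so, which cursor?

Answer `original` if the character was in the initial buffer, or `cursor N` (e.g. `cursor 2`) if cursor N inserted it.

After op 1 (insert('f')): buffer="ytfpeof" (len 7), cursors c1@3 c2@7, authorship ..1...2
After op 2 (add_cursor(1)): buffer="ytfpeof" (len 7), cursors c3@1 c1@3 c2@7, authorship ..1...2
After op 3 (insert('u')): buffer="yutfupeofu" (len 10), cursors c3@2 c1@5 c2@10, authorship .3.11...22
After op 4 (insert('z')): buffer="yuztfuzpeofuz" (len 13), cursors c3@3 c1@7 c2@13, authorship .33.111...222
Authorship (.=original, N=cursor N): . 3 3 . 1 1 1 . . . 2 2 2
Index 11: author = 2

Answer: cursor 2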